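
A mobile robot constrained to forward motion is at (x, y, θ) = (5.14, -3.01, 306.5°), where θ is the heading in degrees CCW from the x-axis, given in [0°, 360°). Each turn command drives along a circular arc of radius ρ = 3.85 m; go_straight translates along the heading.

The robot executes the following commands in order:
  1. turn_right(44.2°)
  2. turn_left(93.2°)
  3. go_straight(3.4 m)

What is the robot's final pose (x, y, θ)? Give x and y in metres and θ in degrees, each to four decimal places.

set_pose: (x, y, θ) = (5.1400, -3.0100, 306.5000°), ρ = 3.85
turn_right(44.2°): centre at ρ to the right, rotate −44.2° → (5.8604, -5.8159, 262.3000°)
turn_left(93.2°): centre at ρ to the left, rotate +93.2° → (9.3737, -10.1699, 355.5000°)
go_straight(3.4): x += 3.4·cos θ, y += 3.4·sin θ → (12.7632, -10.4367, 355.5000°)

(12.7632, -10.4367, 355.5000°)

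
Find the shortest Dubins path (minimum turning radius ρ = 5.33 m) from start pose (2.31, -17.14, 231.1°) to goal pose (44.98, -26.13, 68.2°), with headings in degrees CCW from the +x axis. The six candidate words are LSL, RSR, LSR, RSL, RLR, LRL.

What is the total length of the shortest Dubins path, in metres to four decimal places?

Let ψ = atan2(Δy, Δx) = atan2(-8.99, 42.67) = -11.8975° be the start→goal bearing.
Normalize: d = |goal − start| / ρ = 43.606754/5.33 = 8.181380, α = (θ_start − ψ) mod 360° = 242.9975° = 4.241106 rad, β = (θ_goal − ψ) mod 360° = 80.0975° = 1.397964 rad.
Common terms: sin α = -0.890986, cos α = -0.454030, sin β = 0.985102, cos β = 0.171973, cos(α−β) = -0.955793, d² = 66.934975. Work in radians in the unit-radius frame; every candidate has L = ρ·(t + p + q).
LSL: p² = 2 + d² − 2cos(α−β) + 2d(sin α − sin β) = 40.148583; p = √p² = 6.336291; φ = atan2(cos β − cos α, d + sin α − sin β) = 0.098958 rad; t = (φ − α) mod 2π = 2.141038 rad, q = (β − φ) mod 2π = 1.299006 rad → L = 5.33·(2.141038 + 6.336291 + 1.299006) = 5.33·9.776335 = 52.107865 m
RSR: p² = 2 + d² − 2cos(α−β) + 2d(sin β − sin α) = 101.544538; p = √p² = 10.076931; φ = atan2(cos α − cos β, d − sin α + sin β) = -0.062162 rad; t = (α − φ) mod 2π = 4.303268 rad, q = (φ − β) mod 2π = 4.823059 rad → L = 5.33·(4.303268 + 10.076931 + 4.823059) = 5.33·19.203258 = 102.353363 m
LSR: p² = d² − 2 + 2cos(α−β) + 2d(sin α + sin β) = 64.563375; p = √p² = 8.035134; φ = atan2(−cos α − cos β, d + sin α + sin β) − atan2(−2, p) = 0.278020 rad; t = (φ − α) mod 2π = 2.320099 rad, q = (φ − β) mod 2π = 5.163241 rad → L = 5.33·(2.320099 + 8.035134 + 5.163241) = 5.33·15.518474 = 82.713467 m
RSL: p² = d² − 2 + 2cos(α−β) − 2d(sin α + sin β) = 61.483402; p = √p² = 7.841135; φ = atan2(cos α + cos β, d − sin α − sin β) − atan2(2, p) = -0.284603 rad; t = (α − φ) mod 2π = 4.525708 rad, q = (β − φ) mod 2π = 1.682567 rad → L = 5.33·(4.525708 + 7.841135 + 1.682567) = 5.33·14.049411 = 74.883359 m
RLR: c = (6 − d² + 2cos(α−β) + 2d(sin α − sin β))/8 = -11.693067, |c| > 1 → infeasible
LRL: c = (6 − d² + 2cos(α−β) − 2d(sin α − sin β))/8 = -4.018573, |c| > 1 → infeasible
Shortest: LSL with L = 52.107865 m ≈ 52.1079 m

52.1079 m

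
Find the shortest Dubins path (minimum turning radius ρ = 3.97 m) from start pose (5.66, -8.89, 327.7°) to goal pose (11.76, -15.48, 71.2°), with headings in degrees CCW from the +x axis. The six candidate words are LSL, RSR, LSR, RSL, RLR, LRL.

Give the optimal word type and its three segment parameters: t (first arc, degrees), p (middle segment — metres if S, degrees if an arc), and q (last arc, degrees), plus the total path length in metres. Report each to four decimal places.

RLR: t = 114.6238°, p = 252.5565°, q = 34.4327°, L = 27.8276 m

Let ψ = atan2(Δy, Δx) = atan2(-6.59, 6.10) = -47.2113° be the start→goal bearing.
Normalize: d = |goal − start| / ρ = 8.979872/3.97 = 2.261932, α = (θ_start − ψ) mod 360° = 14.9113° = 0.260251 rad, β = (θ_goal − ψ) mod 360° = 118.4113° = 2.066666 rad.
Common terms: sin α = 0.257323, cos α = 0.966325, sin β = 0.879555, cos β = -0.475797, cos(α−β) = -0.233445, d² = 5.116339. Work in radians in the unit-radius frame; every candidate has L = ρ·(t + p + q).
LSL: p² = 2 + d² − 2cos(α−β) + 2d(sin α − sin β) = 4.768335; p = √p² = 2.183652; φ = atan2(cos β − cos α, d + sin α − sin β) = -0.721375 rad; t = (φ − α) mod 2π = 5.301559 rad, q = (β − φ) mod 2π = 2.788042 rad → L = 3.97·(5.301559 + 2.183652 + 2.788042) = 3.97·10.273253 = 40.784814 m
RSR: p² = 2 + d² − 2cos(α−β) + 2d(sin β − sin α) = 10.398124; p = √p² = 3.224612; φ = atan2(cos α − cos β, d − sin α + sin β) = 0.463659 rad; t = (α − φ) mod 2π = 6.079777 rad, q = (φ − β) mod 2π = 4.680178 rad → L = 3.97·(6.079777 + 3.224612 + 4.680178) = 3.97·13.984567 = 55.518731 m
LSR: p² = d² − 2 + 2cos(α−β) + 2d(sin α + sin β) = 7.792530; p = √p² = 2.791510; φ = atan2(−cos α − cos β, d + sin α + sin β) − atan2(−2, p) = 0.478353 rad; t = (φ − α) mod 2π = 0.218102 rad, q = (φ − β) mod 2π = 4.694871 rad → L = 3.97·(0.218102 + 2.791510 + 4.694871) = 3.97·7.704484 = 30.586800 m
RSL: p² = d² − 2 + 2cos(α−β) − 2d(sin α + sin β) = -2.493634 < 0 → infeasible
RLR: c = (6 − d² + 2cos(α−β) + 2d(sin α − sin β))/8 = -0.299765; p = 2π − arccos c = 4.407942 rad; φ = atan2(cos α − cos β, d − sin α + sin β) = 0.463659 rad; t = (α − φ + p/2) mod 2π = 2.000563 rad, q = (α − β − t + p) mod 2π = 0.600963 rad → L = 3.97·(2.000563 + 4.407942 + 0.600963) = 3.97·7.009469 = 27.827590 m
LRL: c = (6 − d² + 2cos(α−β) − 2d(sin α − sin β))/8 = 0.403958; p = 2π − arccos c = 5.128229 rad; φ = atan2(cos β − cos α, d + sin α − sin β) = -0.721375 rad; t = (φ − α + p/2) mod 2π = 1.582488 rad, q = (β − α − t + p) mod 2π = 5.352156 rad → L = 3.97·(1.582488 + 5.128229 + 5.352156) = 3.97·12.062873 = 47.889606 m
Shortest: RLR with L = 27.827590 m ≈ 27.8276 m
Convert RLR to answer units (arcs ×180/π): t = 2.000563·180/π = 114.6238°, p = 4.407942·180/π = 252.5565°, q = 0.600963·180/π = 34.4327°, L = 27.8276 m.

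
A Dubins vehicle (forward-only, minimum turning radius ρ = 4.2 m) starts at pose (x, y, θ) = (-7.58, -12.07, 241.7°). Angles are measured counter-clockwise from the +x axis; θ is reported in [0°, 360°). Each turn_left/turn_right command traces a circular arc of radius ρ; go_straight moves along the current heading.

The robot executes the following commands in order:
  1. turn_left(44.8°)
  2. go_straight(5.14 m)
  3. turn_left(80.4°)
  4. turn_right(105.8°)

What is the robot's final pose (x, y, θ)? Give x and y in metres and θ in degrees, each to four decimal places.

(2.7364, -27.9784, 261.1000°)

set_pose: (x, y, θ) = (-7.5800, -12.0700, 241.7000°), ρ = 4.2
turn_left(44.8°): centre at ρ to the left, rotate +44.8° → (-7.9090, -15.2540, 286.5000°)
go_straight(5.14): x += 5.14·cos θ, y += 5.14·sin θ → (-6.4492, -20.1824, 286.5000°)
turn_left(80.4°): centre at ρ to the left, rotate +80.4° → (-1.9176, -23.1591, 366.9000° ≡ 6.9000°)
turn_right(105.8°): centre at ρ to the right, rotate −105.8° → (2.7364, -27.9784, -98.9000° ≡ 261.1000°)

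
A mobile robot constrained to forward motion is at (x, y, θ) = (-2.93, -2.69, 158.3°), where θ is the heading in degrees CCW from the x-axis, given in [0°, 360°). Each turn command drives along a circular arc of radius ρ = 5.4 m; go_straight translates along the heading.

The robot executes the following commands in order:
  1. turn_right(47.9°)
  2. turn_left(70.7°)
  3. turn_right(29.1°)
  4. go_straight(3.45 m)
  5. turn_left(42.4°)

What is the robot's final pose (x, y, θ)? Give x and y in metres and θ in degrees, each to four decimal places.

(-20.7227, 6.6749, 194.4000°)

set_pose: (x, y, θ) = (-2.9300, -2.6900, 158.3000°), ρ = 5.4
turn_right(47.9°): centre at ρ to the right, rotate −47.9° → (-5.9947, 0.4450, 110.4000°)
turn_left(70.7°): centre at ρ to the left, rotate +70.7° → (-11.1597, 3.9617, 181.1000°)
turn_right(29.1°): centre at ρ to the right, rotate −29.1° → (-13.7985, 4.5928, 152.0000°)
go_straight(3.45): x += 3.45·cos θ, y += 3.45·sin θ → (-16.8447, 6.2125, 152.0000°)
turn_left(42.4°): centre at ρ to the left, rotate +42.4° → (-20.7227, 6.6749, 194.4000°)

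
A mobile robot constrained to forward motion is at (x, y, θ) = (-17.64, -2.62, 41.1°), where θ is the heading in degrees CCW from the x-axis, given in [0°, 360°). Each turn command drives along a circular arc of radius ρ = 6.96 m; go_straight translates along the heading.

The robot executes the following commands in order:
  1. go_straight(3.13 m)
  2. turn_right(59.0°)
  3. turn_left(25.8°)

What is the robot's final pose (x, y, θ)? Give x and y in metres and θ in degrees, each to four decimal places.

(-5.4710, 0.5450, 7.9000°)

set_pose: (x, y, θ) = (-17.6400, -2.6200, 41.1000°), ρ = 6.96
go_straight(3.13): x += 3.13·cos θ, y += 3.13·sin θ → (-15.2813, -0.5624, 41.1000°)
turn_right(59.0°): centre at ρ to the right, rotate −59.0° → (-8.5668, 0.8159, -17.9000° ≡ 342.1000°)
turn_left(25.8°): centre at ρ to the left, rotate +25.8° → (-5.4710, 0.5450, 367.9000° ≡ 7.9000°)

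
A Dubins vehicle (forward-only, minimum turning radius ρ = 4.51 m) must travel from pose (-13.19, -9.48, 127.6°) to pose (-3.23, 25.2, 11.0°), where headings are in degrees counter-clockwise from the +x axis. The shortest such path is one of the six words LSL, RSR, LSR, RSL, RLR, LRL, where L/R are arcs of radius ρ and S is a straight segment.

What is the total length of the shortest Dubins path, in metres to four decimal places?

37.6181 m

Let ψ = atan2(Δy, Δx) = atan2(34.68, 9.96) = 73.9761° be the start→goal bearing.
Normalize: d = |goal − start| / ρ = 36.081907/4.51 = 8.000423, α = (θ_start − ψ) mod 360° = 53.6239° = 0.935914 rad, β = (θ_goal − ψ) mod 360° = 297.0239° = 5.184045 rad.
Common terms: sin α = 0.805141, cos α = 0.593083, sin β = -0.890817, cos β = 0.454362, cos(α−β) = -0.447759, d² = 64.006765. Work in radians in the unit-radius frame; every candidate has L = ρ·(t + p + q).
LSL: p² = 2 + d² − 2cos(α−β) + 2d(sin α − sin β) = 94.039051; p = √p² = 9.697373; φ = atan2(cos β − cos α, d + sin α − sin β) = -0.014305 rad; t = (φ − α) mod 2π = 5.332966 rad, q = (β − φ) mod 2π = 5.198351 rad → L = 4.51·(5.332966 + 9.697373 + 5.198351) = 4.51·20.228690 = 91.231392 m
RSR: p² = 2 + d² − 2cos(α−β) + 2d(sin β − sin α) = 39.765515; p = √p² = 6.305990; φ = atan2(cos α − cos β, d − sin α + sin β) = 0.022000 rad; t = (α − φ) mod 2π = 0.913914 rad, q = (φ − β) mod 2π = 1.121140 rad → L = 4.51·(0.913914 + 6.305990 + 1.121140) = 4.51·8.341044 = 37.618110 m
LSR: p² = d² − 2 + 2cos(α−β) + 2d(sin α + sin β) = 59.740367; p = √p² = 7.729189; φ = atan2(−cos α − cos β, d + sin α + sin β) − atan2(−2, p) = 0.121629 rad; t = (φ − α) mod 2π = 5.468901 rad, q = (φ − β) mod 2π = 1.220769 rad → L = 4.51·(5.468901 + 7.729189 + 1.220769) = 4.51·14.418859 = 65.029055 m
RSL: p² = d² − 2 + 2cos(α−β) − 2d(sin α + sin β) = 62.482127; p = √p² = 7.904564; φ = atan2(cos α + cos β, d − sin α − sin β) − atan2(2, p) = -0.118998 rad; t = (α − φ) mod 2π = 1.054912 rad, q = (β − φ) mod 2π = 5.303044 rad → L = 4.51·(1.054912 + 7.904564 + 5.303044) = 4.51·14.262519 = 64.323963 m
RLR: c = (6 − d² + 2cos(α−β) + 2d(sin α − sin β))/8 = -3.970689, |c| > 1 → infeasible
LRL: c = (6 − d² + 2cos(α−β) − 2d(sin α − sin β))/8 = -10.754881, |c| > 1 → infeasible
Shortest: RSR with L = 37.618110 m ≈ 37.6181 m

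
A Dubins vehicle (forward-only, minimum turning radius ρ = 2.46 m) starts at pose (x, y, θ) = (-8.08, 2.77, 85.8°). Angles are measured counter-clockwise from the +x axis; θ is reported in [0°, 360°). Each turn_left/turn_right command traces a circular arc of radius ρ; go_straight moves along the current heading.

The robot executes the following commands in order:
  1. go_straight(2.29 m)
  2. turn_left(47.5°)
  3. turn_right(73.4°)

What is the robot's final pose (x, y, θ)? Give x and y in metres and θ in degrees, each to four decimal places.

set_pose: (x, y, θ) = (-8.0800, 2.7700, 85.8000°), ρ = 2.46
go_straight(2.29): x += 2.29·cos θ, y += 2.29·sin θ → (-7.9123, 5.0539, 85.8000°)
turn_left(47.5°): centre at ρ to the left, rotate +47.5° → (-8.5754, 6.9211, 133.3000°)
turn_right(73.4°): centre at ρ to the right, rotate −73.4° → (-8.9133, 9.8420, 59.9000°)

(-8.9133, 9.8420, 59.9000°)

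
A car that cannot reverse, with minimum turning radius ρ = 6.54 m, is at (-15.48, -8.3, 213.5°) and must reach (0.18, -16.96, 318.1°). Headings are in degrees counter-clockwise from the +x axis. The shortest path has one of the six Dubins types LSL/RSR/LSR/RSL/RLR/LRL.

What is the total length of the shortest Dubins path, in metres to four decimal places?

39.5204 m

Let ψ = atan2(Δy, Δx) = atan2(-8.66, 15.66) = -28.9426° be the start→goal bearing.
Normalize: d = |goal − start| / ρ = 17.895005/6.54 = 2.736239, α = (θ_start − ψ) mod 360° = 242.4426° = 4.231422 rad, β = (θ_goal − ψ) mod 360° = 347.0426° = 6.057037 rad.
Common terms: sin α = -0.886548, cos α = -0.462636, sin β = -0.224226, cos β = 0.974537, cos(α−β) = -0.252069, d² = 7.487005. Work in radians in the unit-radius frame; every candidate has L = ρ·(t + p + q).
LSL: p² = 2 + d² − 2cos(α−β) + 2d(sin α − sin β) = 6.366598; p = √p² = 2.523212; φ = atan2(cos β − cos α, d + sin α − sin β) = 0.605996 rad; t = (φ − α) mod 2π = 2.657759 rad, q = (β − φ) mod 2π = 5.451041 rad → L = 6.54·(2.657759 + 2.523212 + 5.451041) = 6.54·10.632012 = 69.533356 m
RSR: p² = 2 + d² − 2cos(α−β) + 2d(sin β − sin α) = 13.615690; p = √p² = 3.689944; φ = atan2(cos α − cos β, d − sin α + sin β) = -0.400071 rad; t = (α − φ) mod 2π = 4.631494 rad, q = (φ − β) mod 2π = 6.109263 rad → L = 6.54·(4.631494 + 3.689944 + 6.109263) = 6.54·14.430701 = 94.376782 m
LSR: p² = d² − 2 + 2cos(α−β) + 2d(sin α + sin β) = -1.095820 < 0 → infeasible
RSL: p² = d² − 2 + 2cos(α−β) − 2d(sin α + sin β) = 11.061553; p = √p² = 3.325891; φ = atan2(cos α + cos β, d − sin α − sin β) − atan2(2, p) = -0.409119 rad; t = (α − φ) mod 2π = 4.640541 rad, q = (β − φ) mod 2π = 0.182970 rad → L = 6.54·(4.640541 + 3.325891 + 0.182970) = 6.54·8.149403 = 53.297094 m
RLR: c = (6 − d² + 2cos(α−β) + 2d(sin α − sin β))/8 = -0.701961; p = 2π − arccos c = 3.934241 rad; φ = atan2(cos α − cos β, d − sin α + sin β) = -0.400071 rad; t = (α − φ + p/2) mod 2π = 0.315429 rad, q = (α − β − t + p) mod 2π = 1.793198 rad → L = 6.54·(0.315429 + 3.934241 + 1.793198) = 6.54·6.042869 = 39.520361 m
LRL: c = (6 − d² + 2cos(α−β) − 2d(sin α − sin β))/8 = 0.204175; p = 2π − arccos c = 4.918010 rad; φ = atan2(cos β − cos α, d + sin α − sin β) = 0.605996 rad; t = (φ − α + p/2) mod 2π = 5.116764 rad, q = (β − α − t + p) mod 2π = 1.626861 rad → L = 6.54·(5.116764 + 4.918010 + 1.626861) = 6.54·11.661635 = 76.267090 m
Shortest: RLR with L = 39.520361 m ≈ 39.5204 m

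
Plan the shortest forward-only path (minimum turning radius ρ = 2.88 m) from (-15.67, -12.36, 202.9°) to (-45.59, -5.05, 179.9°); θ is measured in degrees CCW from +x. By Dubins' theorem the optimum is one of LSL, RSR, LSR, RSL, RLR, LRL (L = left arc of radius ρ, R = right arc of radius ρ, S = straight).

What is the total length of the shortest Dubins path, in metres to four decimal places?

Let ψ = atan2(Δy, Δx) = atan2(7.31, -29.92) = 166.2706° be the start→goal bearing.
Normalize: d = |goal − start| / ρ = 30.800041/2.88 = 10.694459, α = (θ_start − ψ) mod 360° = 36.6294° = 0.639304 rad, β = (θ_goal − ψ) mod 360° = 13.6294° = 0.237879 rad.
Common terms: sin α = 0.596637, cos α = 0.802511, sin β = 0.235642, cos β = 0.971840, cos(α−β) = 0.920505, d² = 114.371443. Work in radians in the unit-radius frame; every candidate has L = ρ·(t + p + q).
LSL: p² = 2 + d² − 2cos(α−β) + 2d(sin α − sin β) = 122.251743; p = √p² = 11.056751; φ = atan2(cos β − cos α, d + sin α − sin β) = 0.015315 rad; t = (φ − α) mod 2π = 5.659196 rad, q = (β − φ) mod 2π = 0.222563 rad → L = 2.88·(5.659196 + 11.056751 + 0.222563) = 2.88·16.938511 = 48.782910 m
RSR: p² = 2 + d² − 2cos(α−β) + 2d(sin β − sin α) = 106.809124; p = √p² = 10.334850; φ = atan2(cos α − cos β, d − sin α + sin β) = -0.016385 rad; t = (α − φ) mod 2π = 0.655689 rad, q = (φ − β) mod 2π = 6.028922 rad → L = 2.88·(0.655689 + 10.334850 + 6.028922) = 2.88·17.019461 = 49.016048 m
LSR: p² = d² − 2 + 2cos(α−β) + 2d(sin α + sin β) = 132.013997; p = √p² = 11.489734; φ = atan2(−cos α − cos β, d + sin α + sin β) − atan2(−2, p) = 0.019607 rad; t = (φ − α) mod 2π = 5.663488 rad, q = (φ − β) mod 2π = 6.064914 rad → L = 2.88·(5.663488 + 11.489734 + 6.064914) = 2.88·23.218136 = 66.868232 m
RSL: p² = d² − 2 + 2cos(α−β) − 2d(sin α + sin β) = 96.410910; p = √p² = 9.818906; φ = atan2(cos α + cos β, d − sin α − sin β) − atan2(2, p) = -0.022930 rad; t = (α − φ) mod 2π = 0.662234 rad, q = (β − φ) mod 2π = 0.260808 rad → L = 2.88·(0.662234 + 9.818906 + 0.260808) = 2.88·10.741948 = 30.936810 m
RLR: c = (6 − d² + 2cos(α−β) + 2d(sin α − sin β))/8 = -12.351141, |c| > 1 → infeasible
LRL: c = (6 − d² + 2cos(α−β) − 2d(sin α − sin β))/8 = -14.281468, |c| > 1 → infeasible
Shortest: RSL with L = 30.936810 m ≈ 30.9368 m

30.9368 m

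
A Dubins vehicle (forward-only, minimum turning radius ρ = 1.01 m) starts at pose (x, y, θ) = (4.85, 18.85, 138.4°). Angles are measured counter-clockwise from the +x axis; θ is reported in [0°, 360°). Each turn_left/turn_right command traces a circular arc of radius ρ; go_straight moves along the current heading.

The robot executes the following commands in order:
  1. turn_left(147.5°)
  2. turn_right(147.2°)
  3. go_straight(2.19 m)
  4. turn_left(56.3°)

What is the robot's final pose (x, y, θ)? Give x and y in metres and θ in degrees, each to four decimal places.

(-1.0032, 18.4448, 195.0000°)

set_pose: (x, y, θ) = (4.8500, 18.8500, 138.4000°), ρ = 1.01
turn_left(147.5°): centre at ρ to the left, rotate +147.5° → (3.2081, 17.8180, 285.9000°)
turn_right(147.2°): centre at ρ to the right, rotate −147.2° → (1.5701, 16.7825, 138.7000°)
go_straight(2.19): x += 2.19·cos θ, y += 2.19·sin θ → (-0.0752, 18.2280, 138.7000°)
turn_left(56.3°): centre at ρ to the left, rotate +56.3° → (-1.0032, 18.4448, 195.0000°)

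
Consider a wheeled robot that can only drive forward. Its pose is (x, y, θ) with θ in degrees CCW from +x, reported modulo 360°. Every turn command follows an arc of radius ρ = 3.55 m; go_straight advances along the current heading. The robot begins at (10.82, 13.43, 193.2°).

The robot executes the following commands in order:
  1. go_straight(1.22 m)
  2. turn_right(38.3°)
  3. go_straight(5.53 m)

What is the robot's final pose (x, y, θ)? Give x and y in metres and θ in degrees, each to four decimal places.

set_pose: (x, y, θ) = (10.8200, 13.4300, 193.2000°), ρ = 3.55
go_straight(1.22): x += 1.22·cos θ, y += 1.22·sin θ → (9.6322, 13.1514, 193.2000°)
turn_right(38.3°): centre at ρ to the right, rotate −38.3° → (7.3157, 13.3928, 154.9000°)
go_straight(5.53): x += 5.53·cos θ, y += 5.53·sin θ → (2.3079, 15.7387, 154.9000°)

(2.3079, 15.7387, 154.9000°)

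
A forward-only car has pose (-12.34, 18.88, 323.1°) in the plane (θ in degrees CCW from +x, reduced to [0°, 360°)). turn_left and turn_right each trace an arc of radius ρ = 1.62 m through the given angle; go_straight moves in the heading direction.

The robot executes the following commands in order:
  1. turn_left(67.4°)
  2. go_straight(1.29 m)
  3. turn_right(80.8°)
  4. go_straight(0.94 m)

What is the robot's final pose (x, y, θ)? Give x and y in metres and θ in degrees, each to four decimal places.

(-6.7645, 18.3501, 309.7000°)

set_pose: (x, y, θ) = (-12.3400, 18.8800, 323.1000°), ρ = 1.62
turn_left(67.4°): centre at ρ to the left, rotate +67.4° → (-10.5451, 18.7796, 390.5000° ≡ 30.5000°)
go_straight(1.29): x += 1.29·cos θ, y += 1.29·sin θ → (-9.4336, 19.4344, 30.5000°)
turn_right(80.8°): centre at ρ to the right, rotate −80.8° → (-7.3650, 19.0733, -50.3000° ≡ 309.7000°)
go_straight(0.94): x += 0.94·cos θ, y += 0.94·sin θ → (-6.7645, 18.3501, 309.7000°)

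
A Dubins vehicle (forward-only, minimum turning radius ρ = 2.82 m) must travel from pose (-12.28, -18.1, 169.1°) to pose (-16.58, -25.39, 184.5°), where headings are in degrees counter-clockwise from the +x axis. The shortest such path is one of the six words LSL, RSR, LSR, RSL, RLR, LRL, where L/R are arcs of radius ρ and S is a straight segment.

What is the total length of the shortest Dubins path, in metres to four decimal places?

24.5267 m

Let ψ = atan2(Δy, Δx) = atan2(-7.29, -4.30) = -120.5342° be the start→goal bearing.
Normalize: d = |goal − start| / ρ = 8.463693/2.82 = 3.001310, α = (θ_start − ψ) mod 360° = 289.6342° = 5.055070 rad, β = (θ_goal − ψ) mod 360° = 305.0342° = 5.323851 rad.
Common terms: sin α = -0.941857, cos α = 0.336014, sin β = -0.818810, cos β = 0.574065, cos(α−β) = 0.964095, d² = 9.007859. Work in radians in the unit-radius frame; every candidate has L = ρ·(t + p + q).
LSL: p² = 2 + d² − 2cos(α−β) + 2d(sin α − sin β) = 8.341061; p = √p² = 2.888090; φ = atan2(cos β − cos α, d + sin α − sin β) = 0.082519 rad; t = (φ − α) mod 2π = 1.310634 rad, q = (β − φ) mod 2π = 5.241332 rad → L = 2.82·(1.310634 + 2.888090 + 5.241332) = 2.82·9.440056 = 26.620957 m
RSR: p² = 2 + d² − 2cos(α−β) + 2d(sin β − sin α) = 9.818276; p = √p² = 3.133413; φ = atan2(cos α − cos β, d − sin α + sin β) = -0.076045 rad; t = (α − φ) mod 2π = 5.131115 rad, q = (φ − β) mod 2π = 0.883289 rad → L = 2.82·(5.131115 + 3.133413 + 0.883289) = 2.82·9.147817 = 25.796845 m
LSR: p² = d² − 2 + 2cos(α−β) + 2d(sin α + sin β) = -1.632562 < 0 → infeasible
RSL: p² = d² − 2 + 2cos(α−β) − 2d(sin α + sin β) = 19.504662; p = √p² = 4.416408; φ = atan2(cos α + cos β, d − sin α − sin β) − atan2(2, p) = -0.236390 rad; t = (α − φ) mod 2π = 5.291461 rad, q = (β − φ) mod 2π = 5.560241 rad → L = 2.82·(5.291461 + 4.416408 + 5.560241) = 2.82·15.268110 = 43.056071 m
RLR: c = (6 − d² + 2cos(α−β) + 2d(sin α − sin β))/8 = -0.227284; p = 2π − arccos c = 4.483101 rad; φ = atan2(cos α − cos β, d − sin α + sin β) = -0.076045 rad; t = (α − φ + p/2) mod 2π = 1.089481 rad, q = (α − β − t + p) mod 2π = 3.124839 rad → L = 2.82·(1.089481 + 4.483101 + 3.124839) = 2.82·8.697421 = 24.526727 m
LRL: c = (6 − d² + 2cos(α−β) − 2d(sin α − sin β))/8 = -0.042633; p = 2π − arccos c = 4.669743 rad; φ = atan2(cos β − cos α, d + sin α − sin β) = 0.082519 rad; t = (φ − α + p/2) mod 2π = 3.645506 rad, q = (β − α − t + p) mod 2π = 1.293019 rad → L = 2.82·(3.645506 + 4.669743 + 1.293019) = 2.82·9.608268 = 27.095314 m
Shortest: RLR with L = 24.526727 m ≈ 24.5267 m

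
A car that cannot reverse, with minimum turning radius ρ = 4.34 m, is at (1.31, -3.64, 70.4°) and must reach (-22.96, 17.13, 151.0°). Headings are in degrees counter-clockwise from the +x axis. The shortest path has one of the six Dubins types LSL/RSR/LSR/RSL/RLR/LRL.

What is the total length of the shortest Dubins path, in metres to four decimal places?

33.2615 m

Let ψ = atan2(Δy, Δx) = atan2(20.77, -24.27) = 139.4435° be the start→goal bearing.
Normalize: d = |goal − start| / ρ = 31.944104/4.34 = 7.360393, α = (θ_start − ψ) mod 360° = 290.9565° = 5.078150 rad, β = (θ_goal − ψ) mod 360° = 11.5565° = 0.201700 rad.
Common terms: sin α = -0.933852, cos α = 0.357660, sin β = 0.200335, cos β = 0.979727, cos(α−β) = 0.163326, d² = 54.175381. Work in radians in the unit-radius frame; every candidate has L = ρ·(t + p + q).
LSL: p² = 2 + d² − 2cos(α−β) + 2d(sin α − sin β) = 39.152606; p = √p² = 6.257204; φ = atan2(cos β − cos α, d + sin α − sin β) = 0.099581 rad; t = (φ − α) mod 2π = 1.304616 rad, q = (β − φ) mod 2π = 0.102119 rad → L = 4.34·(1.304616 + 6.257204 + 0.102119) = 4.34·7.663940 = 33.261498 m
RSR: p² = 2 + d² − 2cos(α−β) + 2d(sin β − sin α) = 72.544851; p = √p² = 8.517327; φ = atan2(cos α − cos β, d − sin α + sin β) = -0.073101 rad; t = (α − φ) mod 2π = 5.151250 rad, q = (φ − β) mod 2π = 6.008385 rad → L = 4.34·(5.151250 + 8.517327 + 6.008385) = 4.34·19.676962 = 85.398014 m
LSR: p² = d² − 2 + 2cos(α−β) + 2d(sin α + sin β) = 41.704087; p = √p² = 6.457870; φ = atan2(−cos α − cos β, d + sin α + sin β) − atan2(−2, p) = 0.101194 rad; t = (φ − α) mod 2π = 1.306229 rad, q = (φ − β) mod 2π = 6.182679 rad → L = 4.34·(1.306229 + 6.457870 + 6.182679) = 4.34·13.946779 = 60.529019 m
RSL: p² = d² − 2 + 2cos(α−β) − 2d(sin α + sin β) = 63.299978; p = √p² = 7.956128; φ = atan2(cos α + cos β, d − sin α − sin β) − atan2(2, p) = -0.082522 rad; t = (α − φ) mod 2π = 5.160671 rad, q = (β − φ) mod 2π = 0.284221 rad → L = 4.34·(5.160671 + 7.956128 + 0.284221) = 4.34·13.401021 = 58.160431 m
RLR: c = (6 − d² + 2cos(α−β) + 2d(sin α − sin β))/8 = -8.068106, |c| > 1 → infeasible
LRL: c = (6 − d² + 2cos(α−β) − 2d(sin α − sin β))/8 = -3.894076, |c| > 1 → infeasible
Shortest: LSL with L = 33.261498 m ≈ 33.2615 m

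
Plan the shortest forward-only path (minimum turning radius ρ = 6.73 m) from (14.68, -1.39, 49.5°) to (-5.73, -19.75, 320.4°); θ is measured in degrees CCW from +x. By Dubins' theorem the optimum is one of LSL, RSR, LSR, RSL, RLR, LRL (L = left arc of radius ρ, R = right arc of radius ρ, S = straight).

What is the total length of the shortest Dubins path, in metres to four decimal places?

Let ψ = atan2(Δy, Δx) = atan2(-18.36, -20.41) = -138.0267° be the start→goal bearing.
Normalize: d = |goal − start| / ρ = 27.452827/6.73 = 4.079172, α = (θ_start − ψ) mod 360° = 187.5267° = 3.272959 rad, β = (θ_goal − ψ) mod 360° = 98.4267° = 1.717871 rad.
Common terms: sin α = -0.130989, cos α = -0.991384, sin β = 0.989204, cos β = -0.146545, cos(α−β) = 0.015707, d² = 16.639643. Work in radians in the unit-radius frame; every candidate has L = ρ·(t + p + q).
LSL: p² = 2 + d² − 2cos(α−β) + 2d(sin α − sin β) = 9.469308; p = √p² = 3.077224; φ = atan2(cos β − cos α, d + sin α − sin β) = 0.278117 rad; t = (φ − α) mod 2π = 3.288343 rad, q = (β − φ) mod 2π = 1.439754 rad → L = 6.73·(3.288343 + 3.077224 + 1.439754) = 6.73·7.805321 = 52.529811 m
RSR: p² = 2 + d² − 2cos(α−β) + 2d(sin β − sin α) = 27.747149; p = √p² = 5.267556; φ = atan2(cos α − cos β, d − sin α + sin β) = -0.161081 rad; t = (α − φ) mod 2π = 3.434040 rad, q = (φ − β) mod 2π = 4.404233 rad → L = 6.73·(3.434040 + 5.267556 + 4.404233) = 6.73·13.105830 = 88.202235 m
LSR: p² = d² − 2 + 2cos(α−β) + 2d(sin α + sin β) = 21.672671; p = √p² = 4.655392; φ = atan2(−cos α − cos β, d + sin α + sin β) − atan2(−2, p) = 0.632285 rad; t = (φ − α) mod 2π = 3.642511 rad, q = (φ − β) mod 2π = 5.197599 rad → L = 6.73·(3.642511 + 4.655392 + 5.197599) = 6.73·13.495502 = 90.824727 m
RSL: p² = d² − 2 + 2cos(α−β) − 2d(sin α + sin β) = 7.669445; p = √p² = 2.769376; φ = atan2(cos α + cos β, d − sin α − sin β) − atan2(2, p) = -0.965062 rad; t = (α − φ) mod 2π = 4.238021 rad, q = (β − φ) mod 2π = 2.682933 rad → L = 6.73·(4.238021 + 2.769376 + 2.682933) = 6.73·9.690330 = 65.215923 m
RLR: c = (6 − d² + 2cos(α−β) + 2d(sin α − sin β))/8 = -2.468394, |c| > 1 → infeasible
LRL: c = (6 − d² + 2cos(α−β) − 2d(sin α − sin β))/8 = -0.183664; p = 2π − arccos c = 4.527677 rad; φ = atan2(cos β − cos α, d + sin α − sin β) = 0.278117 rad; t = (φ − α + p/2) mod 2π = 5.552182 rad, q = (β − α − t + p) mod 2π = 3.703592 rad → L = 6.73·(5.552182 + 4.527677 + 3.703592) = 6.73·13.783451 = 92.762623 m
Shortest: LSL with L = 52.529811 m ≈ 52.5298 m

52.5298 m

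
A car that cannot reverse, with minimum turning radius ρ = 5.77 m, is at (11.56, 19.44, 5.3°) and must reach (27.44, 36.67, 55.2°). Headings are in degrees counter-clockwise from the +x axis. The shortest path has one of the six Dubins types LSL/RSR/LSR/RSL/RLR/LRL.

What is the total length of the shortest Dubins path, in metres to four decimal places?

23.8583 m

Let ψ = atan2(Δy, Δx) = atan2(17.23, 15.88) = 47.3348° be the start→goal bearing.
Normalize: d = |goal − start| / ρ = 23.431758/5.77 = 4.060963, α = (θ_start − ψ) mod 360° = 317.9652° = 5.549539 rad, β = (θ_goal − ψ) mod 360° = 7.8652° = 0.137273 rad.
Common terms: sin α = -0.669582, cos α = 0.742738, sin β = 0.136842, cos β = 0.990593, cos(α−β) = 0.644124, d² = 16.491423. Work in radians in the unit-radius frame; every candidate has L = ρ·(t + p + q).
LSL: p² = 2 + d² − 2cos(α−β) + 2d(sin α − sin β) = 10.653454; p = √p² = 3.263963; φ = atan2(cos β − cos α, d + sin α − sin β) = 0.076010 rad; t = (φ − α) mod 2π = 0.809656 rad, q = (β − φ) mod 2π = 0.061263 rad → L = 5.77·(0.809656 + 3.263963 + 0.061263) = 5.77·4.134882 = 23.858271 m
RSR: p² = 2 + d² − 2cos(α−β) + 2d(sin β − sin α) = 23.752897; p = √p² = 4.873694; φ = atan2(cos α − cos β, d − sin α + sin β) = -0.050878 rad; t = (α − φ) mod 2π = 5.600417 rad, q = (φ − β) mod 2π = 6.095035 rad → L = 5.77·(5.600417 + 4.873694 + 6.095035) = 5.77·16.569146 = 95.603971 m
LSR: p² = d² − 2 + 2cos(α−β) + 2d(sin α + sin β) = 11.452794; p = √p² = 3.384198; φ = atan2(−cos α − cos β, d + sin α + sin β) − atan2(−2, p) = 0.077118 rad; t = (φ − α) mod 2π = 0.810765 rad, q = (φ − β) mod 2π = 6.223031 rad → L = 5.77·(0.810765 + 3.384198 + 6.223031) = 5.77·10.417993 = 60.111820 m
RSL: p² = d² − 2 + 2cos(α−β) − 2d(sin α + sin β) = 20.106546; p = √p² = 4.484032; φ = atan2(cos α + cos β, d − sin α − sin β) − atan2(2, p) = -0.058735 rad; t = (α − φ) mod 2π = 5.608274 rad, q = (β − φ) mod 2π = 0.196008 rad → L = 5.77·(5.608274 + 4.484032 + 0.196008) = 5.77·10.288315 = 59.363579 m
RLR: c = (6 − d² + 2cos(α−β) + 2d(sin α − sin β))/8 = -1.969112, |c| > 1 → infeasible
LRL: c = (6 − d² + 2cos(α−β) − 2d(sin α − sin β))/8 = -0.331682; p = 2π − arccos c = 4.374303 rad; φ = atan2(cos β − cos α, d + sin α − sin β) = 0.076010 rad; t = (φ − α + p/2) mod 2π = 2.996808 rad, q = (β − α − t + p) mod 2π = 2.248415 rad → L = 5.77·(2.996808 + 4.374303 + 2.248415) = 5.77·9.619526 = 55.504664 m
Shortest: LSL with L = 23.858271 m ≈ 23.8583 m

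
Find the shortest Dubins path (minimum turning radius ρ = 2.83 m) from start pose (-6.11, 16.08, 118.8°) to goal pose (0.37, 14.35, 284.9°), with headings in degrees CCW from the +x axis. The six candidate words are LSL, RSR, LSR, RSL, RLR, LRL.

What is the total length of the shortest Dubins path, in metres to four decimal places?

13.6023 m

Let ψ = atan2(Δy, Δx) = atan2(-1.73, 6.48) = -14.9479° be the start→goal bearing.
Normalize: d = |goal − start| / ρ = 6.706959/2.83 = 2.369950, α = (θ_start − ψ) mod 360° = 133.7479° = 2.334342 rad, β = (θ_goal − ψ) mod 360° = 299.8479° = 5.233334 rad.
Common terms: sin α = 0.722389, cos α = -0.691487, sin β = -0.867349, cos β = 0.497700, cos(α−β) = -0.970716, d² = 5.616664. Work in radians in the unit-radius frame; every candidate has L = ρ·(t + p + q).
LSL: p² = 2 + d² − 2cos(α−β) + 2d(sin α − sin β) = 17.093299; p = √p² = 4.134404; φ = atan2(cos β − cos α, d + sin α − sin β) = 0.291753 rad; t = (φ − α) mod 2π = 4.240597 rad, q = (β − φ) mod 2π = 4.941580 rad → L = 2.83·(4.240597 + 4.134404 + 4.941580) = 2.83·13.316581 = 37.685926 m
RSR: p² = 2 + d² − 2cos(α−β) + 2d(sin β − sin α) = 2.022895; p = √p² = 1.422285; φ = atan2(cos α − cos β, d − sin α + sin β) = -0.990153 rad; t = (α − φ) mod 2π = 3.324494 rad, q = (φ − β) mod 2π = 0.059699 rad → L = 2.83·(3.324494 + 1.422285 + 0.059699) = 2.83·4.806479 = 13.602334 m
LSR: p² = d² − 2 + 2cos(α−β) + 2d(sin α + sin β) = 0.988133; p = √p² = 0.994049; φ = atan2(−cos α − cos β, d + sin α + sin β) − atan2(−2, p) = 1.196409 rad; t = (φ − α) mod 2π = 5.145252 rad, q = (φ − β) mod 2π = 2.246260 rad → L = 2.83·(5.145252 + 0.994049 + 2.246260) = 2.83·8.385561 = 23.731139 m
RSL: p² = d² − 2 + 2cos(α−β) − 2d(sin α + sin β) = 2.362329; p = √p² = 1.536987; φ = atan2(cos α + cos β, d − sin α − sin β) − atan2(2, p) = -0.992467 rad; t = (α − φ) mod 2π = 3.326809 rad, q = (β − φ) mod 2π = 6.225801 rad → L = 2.83·(3.326809 + 1.536987 + 6.225801) = 2.83·11.089597 = 31.383560 m
RLR: c = (6 − d² + 2cos(α−β) + 2d(sin α − sin β))/8 = 0.747138; p = 2π − arccos c = 5.556135 rad; φ = atan2(cos α − cos β, d − sin α + sin β) = -0.990153 rad; t = (α − φ + p/2) mod 2π = 6.102562 rad, q = (α − β − t + p) mod 2π = 2.837766 rad → L = 2.83·(6.102562 + 5.556135 + 2.837766) = 2.83·14.496463 = 41.024991 m
LRL: c = (6 − d² + 2cos(α−β) − 2d(sin α − sin β))/8 = -1.136662, |c| > 1 → infeasible
Shortest: RSR with L = 13.602334 m ≈ 13.6023 m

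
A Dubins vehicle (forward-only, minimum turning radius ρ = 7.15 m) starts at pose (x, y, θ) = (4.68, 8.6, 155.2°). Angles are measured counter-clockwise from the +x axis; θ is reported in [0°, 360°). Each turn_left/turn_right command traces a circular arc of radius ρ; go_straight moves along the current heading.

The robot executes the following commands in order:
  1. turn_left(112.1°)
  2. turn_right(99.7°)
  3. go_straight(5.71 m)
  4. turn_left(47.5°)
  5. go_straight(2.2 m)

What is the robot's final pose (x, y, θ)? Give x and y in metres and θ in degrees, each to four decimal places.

set_pose: (x, y, θ) = (4.6800, 8.6000, 155.2000°), ρ = 7.15
turn_left(112.1°): centre at ρ to the left, rotate +112.1° → (-5.4611, 2.4462, 267.3000°)
turn_right(99.7°): centre at ρ to the right, rotate −99.7° → (-14.1386, -4.2002, 167.6000°)
go_straight(5.71): x += 5.71·cos θ, y += 5.71·sin θ → (-19.7154, -2.9741, 167.6000°)
turn_left(47.5°): centre at ρ to the left, rotate +47.5° → (-25.3620, -4.1075, 215.1000°)
go_straight(2.2): x += 2.2·cos θ, y += 2.2·sin θ → (-27.1619, -5.3725, 215.1000°)

(-27.1619, -5.3725, 215.1000°)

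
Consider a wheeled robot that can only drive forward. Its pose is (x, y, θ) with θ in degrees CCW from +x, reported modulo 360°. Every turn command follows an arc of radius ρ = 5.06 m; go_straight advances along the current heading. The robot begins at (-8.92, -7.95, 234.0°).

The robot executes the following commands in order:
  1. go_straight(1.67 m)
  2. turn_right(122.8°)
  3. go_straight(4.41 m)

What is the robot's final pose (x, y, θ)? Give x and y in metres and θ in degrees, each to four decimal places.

(-20.3076, -4.0451, 111.2000°)

set_pose: (x, y, θ) = (-8.9200, -7.9500, 234.0000°), ρ = 5.06
go_straight(1.67): x += 1.67·cos θ, y += 1.67·sin θ → (-9.9016, -9.3011, 234.0000°)
turn_right(122.8°): centre at ρ to the right, rotate −122.8° → (-18.7128, -8.1567, 111.2000°)
go_straight(4.41): x += 4.41·cos θ, y += 4.41·sin θ → (-20.3076, -4.0451, 111.2000°)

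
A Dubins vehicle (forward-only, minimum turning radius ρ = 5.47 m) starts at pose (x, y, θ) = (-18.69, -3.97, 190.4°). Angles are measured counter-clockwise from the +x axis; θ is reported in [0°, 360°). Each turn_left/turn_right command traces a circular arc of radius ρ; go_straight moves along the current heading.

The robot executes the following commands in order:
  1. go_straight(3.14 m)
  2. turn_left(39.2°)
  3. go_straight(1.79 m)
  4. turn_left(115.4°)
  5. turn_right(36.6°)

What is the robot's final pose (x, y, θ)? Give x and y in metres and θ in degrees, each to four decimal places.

(-20.4958, -18.4497, 308.4000°)

set_pose: (x, y, θ) = (-18.6900, -3.9700, 190.4000°), ρ = 5.47
go_straight(3.14): x += 3.14·cos θ, y += 3.14·sin θ → (-21.7784, -4.5368, 190.4000°)
turn_left(39.2°): centre at ρ to the left, rotate +39.2° → (-24.9566, -6.3718, 229.6000°)
go_straight(1.79): x += 1.79·cos θ, y += 1.79·sin θ → (-26.1167, -7.7349, 229.6000°)
turn_left(115.4°): centre at ρ to the left, rotate +115.4° → (-23.3668, -16.5637, 345.0000°)
turn_right(36.6°): centre at ρ to the right, rotate −36.6° → (-20.4958, -18.4497, 308.4000°)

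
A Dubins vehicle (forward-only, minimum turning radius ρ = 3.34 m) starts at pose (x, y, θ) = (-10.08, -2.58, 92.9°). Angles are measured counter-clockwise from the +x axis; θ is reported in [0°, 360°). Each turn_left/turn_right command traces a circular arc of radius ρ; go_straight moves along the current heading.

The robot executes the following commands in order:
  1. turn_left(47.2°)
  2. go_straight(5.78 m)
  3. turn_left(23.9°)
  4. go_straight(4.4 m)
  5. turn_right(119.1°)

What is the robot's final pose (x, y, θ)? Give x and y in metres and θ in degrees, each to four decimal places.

set_pose: (x, y, θ) = (-10.0800, -2.5800, 92.9000°), ρ = 3.34
turn_left(47.2°): centre at ρ to the left, rotate +47.2° → (-11.2733, -0.1866, 140.1000°)
go_straight(5.78): x += 5.78·cos θ, y += 5.78·sin θ → (-15.7075, 3.5209, 140.1000°)
turn_left(23.9°): centre at ρ to the left, rotate +23.9° → (-16.9293, 4.1692, 164.0000°)
go_straight(4.4): x += 4.4·cos θ, y += 4.4·sin θ → (-21.1589, 5.3820, 164.0000°)
turn_right(119.1°): centre at ρ to the right, rotate −119.1° → (-22.5958, 10.9585, 44.9000°)

(-22.5958, 10.9585, 44.9000°)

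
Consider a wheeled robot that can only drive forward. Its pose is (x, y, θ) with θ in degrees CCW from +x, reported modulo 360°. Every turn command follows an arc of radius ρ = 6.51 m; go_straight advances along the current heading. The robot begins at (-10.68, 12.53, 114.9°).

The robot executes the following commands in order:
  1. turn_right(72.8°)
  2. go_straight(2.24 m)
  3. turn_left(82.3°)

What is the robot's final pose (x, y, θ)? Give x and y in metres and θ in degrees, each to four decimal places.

(-6.4706, 30.1112, 124.4000°)

set_pose: (x, y, θ) = (-10.6800, 12.5300, 114.9000°), ρ = 6.51
turn_right(72.8°): centre at ρ to the right, rotate −72.8° → (-9.1396, 20.1012, 42.1000°)
go_straight(2.24): x += 2.24·cos θ, y += 2.24·sin θ → (-7.4776, 21.6030, 42.1000°)
turn_left(82.3°): centre at ρ to the left, rotate +82.3° → (-6.4706, 30.1112, 124.4000°)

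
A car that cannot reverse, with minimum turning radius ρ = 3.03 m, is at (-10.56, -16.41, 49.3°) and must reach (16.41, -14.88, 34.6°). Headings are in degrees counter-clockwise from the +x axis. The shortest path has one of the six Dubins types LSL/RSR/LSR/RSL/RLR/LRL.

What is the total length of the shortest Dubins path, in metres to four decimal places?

27.3893 m

Let ψ = atan2(Δy, Δx) = atan2(1.53, 26.97) = 3.2469° be the start→goal bearing.
Normalize: d = |goal − start| / ρ = 27.013363/3.03 = 8.915301, α = (θ_start − ψ) mod 360° = 46.0531° = 0.803778 rad, β = (θ_goal − ψ) mod 360° = 31.3531° = 0.547215 rad.
Common terms: sin α = 0.719983, cos α = 0.693991, sin β = 0.520311, cos β = 0.853977, cos(α−β) = 0.967268, d² = 79.482600. Work in radians in the unit-radius frame; every candidate has L = ρ·(t + p + q).
LSL: p² = 2 + d² − 2cos(α−β) + 2d(sin α − sin β) = 83.108345; p = √p² = 9.116378; φ = atan2(cos β − cos α, d + sin α − sin β) = 0.017550 rad; t = (φ − α) mod 2π = 5.496957 rad, q = (β − φ) mod 2π = 0.529665 rad → L = 3.03·(5.496957 + 9.116378 + 0.529665) = 3.03·15.143000 = 45.883289 m
RSR: p² = 2 + d² − 2cos(α−β) + 2d(sin β − sin α) = 75.987783; p = √p² = 8.717097; φ = atan2(cos α − cos β, d − sin α + sin β) = -0.018354 rad; t = (α − φ) mod 2π = 0.822132 rad, q = (φ − β) mod 2π = 5.717616 rad → L = 3.03·(0.822132 + 8.717097 + 5.717616) = 3.03·15.256846 = 46.228243 m
LSR: p² = d² − 2 + 2cos(α−β) + 2d(sin α + sin β) = 101.532330; p = √p² = 10.076325; φ = atan2(−cos α − cos β, d + sin α + sin β) − atan2(−2, p) = 0.044678 rad; t = (φ − α) mod 2π = 5.524085 rad, q = (φ − β) mod 2π = 5.780648 rad → L = 3.03·(5.524085 + 10.076325 + 5.780648) = 3.03·21.381058 = 64.784605 m
RSL: p² = d² − 2 + 2cos(α−β) − 2d(sin α + sin β) = 57.301941; p = √p² = 7.569805; φ = atan2(cos α + cos β, d − sin α − sin β) − atan2(2, p) = -0.059286 rad; t = (α − φ) mod 2π = 0.863064 rad, q = (β − φ) mod 2π = 0.606501 rad → L = 3.03·(0.863064 + 7.569805 + 0.606501) = 3.03·9.039369 = 27.389289 m
RLR: c = (6 − d² + 2cos(α−β) + 2d(sin α − sin β))/8 = -8.498473, |c| > 1 → infeasible
LRL: c = (6 − d² + 2cos(α−β) − 2d(sin α − sin β))/8 = -9.388543, |c| > 1 → infeasible
Shortest: RSL with L = 27.389289 m ≈ 27.3893 m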